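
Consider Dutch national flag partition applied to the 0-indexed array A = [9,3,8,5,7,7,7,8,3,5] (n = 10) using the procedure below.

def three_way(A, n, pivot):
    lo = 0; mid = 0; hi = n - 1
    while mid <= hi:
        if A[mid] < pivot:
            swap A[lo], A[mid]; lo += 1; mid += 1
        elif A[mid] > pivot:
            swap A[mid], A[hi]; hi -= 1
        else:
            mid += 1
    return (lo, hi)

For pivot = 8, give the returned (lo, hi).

pivot = 8; lo=0, mid=0, hi=9
A[mid]=9>8: swap A[0],A[9]; hi=8 → [5,3,8,5,7,7,7,8,3,9]
A[mid]=5<8: swap A[0],A[0]; lo=1,mid=1 → [5,3,8,5,7,7,7,8,3,9]
A[mid]=3<8: swap A[1],A[1]; lo=2,mid=2 → [5,3,8,5,7,7,7,8,3,9]
A[mid]=8=8: mid=3
A[mid]=5<8: swap A[2],A[3]; lo=3,mid=4 → [5,3,5,8,7,7,7,8,3,9]
A[mid]=7<8: swap A[3],A[4]; lo=4,mid=5 → [5,3,5,7,8,7,7,8,3,9]
A[mid]=7<8: swap A[4],A[5]; lo=5,mid=6 → [5,3,5,7,7,8,7,8,3,9]
A[mid]=7<8: swap A[5],A[6]; lo=6,mid=7 → [5,3,5,7,7,7,8,8,3,9]
A[mid]=8=8: mid=8
A[mid]=3<8: swap A[6],A[8]; lo=7,mid=9 → [5,3,5,7,7,7,3,8,8,9]
end: lo=7, hi=8; A = [5,3,5,7,7,7,3,8,8,9]

(7, 8)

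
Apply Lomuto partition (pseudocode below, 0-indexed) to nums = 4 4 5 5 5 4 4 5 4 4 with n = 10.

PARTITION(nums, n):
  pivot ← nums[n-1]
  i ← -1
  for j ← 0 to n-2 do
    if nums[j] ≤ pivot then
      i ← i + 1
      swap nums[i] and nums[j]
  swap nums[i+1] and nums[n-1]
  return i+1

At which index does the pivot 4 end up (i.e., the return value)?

pivot = nums[9] = 4; i = -1
j=0: nums[0]=4 ≤ 4 → i=0, swap nums[0],nums[0] (no change) → 4 4 5 5 5 4 4 5 4 4
j=1: nums[1]=4 ≤ 4 → i=1, swap nums[1],nums[1] (no change) → 4 4 5 5 5 4 4 5 4 4
j=2: nums[2]=5 > 4 → no swap
j=3: nums[3]=5 > 4 → no swap
j=4: nums[4]=5 > 4 → no swap
j=5: nums[5]=4 ≤ 4 → i=2, swap nums[2],nums[5] → 4 4 4 5 5 5 4 5 4 4
j=6: nums[6]=4 ≤ 4 → i=3, swap nums[3],nums[6] → 4 4 4 4 5 5 5 5 4 4
j=7: nums[7]=5 > 4 → no swap
j=8: nums[8]=4 ≤ 4 → i=4, swap nums[4],nums[8] → 4 4 4 4 4 5 5 5 5 4
final swap nums[5],nums[9] → 4 4 4 4 4 4 5 5 5 5; return 5

5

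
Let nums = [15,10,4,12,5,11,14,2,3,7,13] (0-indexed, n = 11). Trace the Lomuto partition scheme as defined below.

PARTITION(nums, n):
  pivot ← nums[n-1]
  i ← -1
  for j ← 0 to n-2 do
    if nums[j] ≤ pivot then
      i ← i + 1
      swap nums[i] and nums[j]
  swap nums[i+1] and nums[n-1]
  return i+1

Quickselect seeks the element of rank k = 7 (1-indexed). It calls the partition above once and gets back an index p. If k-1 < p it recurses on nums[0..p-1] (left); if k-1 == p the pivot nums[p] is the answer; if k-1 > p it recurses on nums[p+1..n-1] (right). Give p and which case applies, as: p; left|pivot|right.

pivot = nums[10] = 13; i = -1
j=0: nums[0]=15 > 13 → no swap
j=1: nums[1]=10 ≤ 13 → i=0, swap nums[0],nums[1] → [10,15,4,12,5,11,14,2,3,7,13]
j=2: nums[2]=4 ≤ 13 → i=1, swap nums[1],nums[2] → [10,4,15,12,5,11,14,2,3,7,13]
j=3: nums[3]=12 ≤ 13 → i=2, swap nums[2],nums[3] → [10,4,12,15,5,11,14,2,3,7,13]
j=4: nums[4]=5 ≤ 13 → i=3, swap nums[3],nums[4] → [10,4,12,5,15,11,14,2,3,7,13]
j=5: nums[5]=11 ≤ 13 → i=4, swap nums[4],nums[5] → [10,4,12,5,11,15,14,2,3,7,13]
j=6: nums[6]=14 > 13 → no swap
j=7: nums[7]=2 ≤ 13 → i=5, swap nums[5],nums[7] → [10,4,12,5,11,2,14,15,3,7,13]
j=8: nums[8]=3 ≤ 13 → i=6, swap nums[6],nums[8] → [10,4,12,5,11,2,3,15,14,7,13]
j=9: nums[9]=7 ≤ 13 → i=7, swap nums[7],nums[9] → [10,4,12,5,11,2,3,7,14,15,13]
final swap nums[8],nums[10] → [10,4,12,5,11,2,3,7,13,15,14]; return 8
p = 8; k-1 = 6 < 8 ⇒ left

8; left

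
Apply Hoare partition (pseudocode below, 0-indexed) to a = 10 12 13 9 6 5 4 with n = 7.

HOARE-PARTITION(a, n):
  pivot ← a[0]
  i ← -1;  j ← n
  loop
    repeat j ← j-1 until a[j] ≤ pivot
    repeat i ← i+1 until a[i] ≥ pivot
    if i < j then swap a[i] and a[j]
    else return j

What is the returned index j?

pivot = a[0] = 10; i = -1, j = 7
j→6 (a[6]=4≤10), i→0 (a[0]=10≥10); i<j, swap → 4 12 13 9 6 5 10
j→5 (a[5]=5≤10), i→1 (a[1]=12≥10); i<j, swap → 4 5 13 9 6 12 10
j→4 (a[4]=6≤10), i→2 (a[2]=13≥10); i<j, swap → 4 5 6 9 13 12 10
j→3, i→4; i≥j, return j=3. a = 4 5 6 9 13 12 10

3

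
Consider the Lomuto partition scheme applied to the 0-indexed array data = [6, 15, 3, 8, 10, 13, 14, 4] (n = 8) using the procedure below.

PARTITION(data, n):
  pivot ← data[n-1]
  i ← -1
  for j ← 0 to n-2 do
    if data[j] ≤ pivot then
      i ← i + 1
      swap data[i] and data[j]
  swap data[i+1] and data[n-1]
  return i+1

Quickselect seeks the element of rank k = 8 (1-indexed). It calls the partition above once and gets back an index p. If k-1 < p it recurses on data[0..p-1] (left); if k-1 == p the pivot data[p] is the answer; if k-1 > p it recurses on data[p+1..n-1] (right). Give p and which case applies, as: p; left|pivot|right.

1; right

pivot = data[7] = 4; i = -1
j=0: data[0]=6 > 4 → no swap
j=1: data[1]=15 > 4 → no swap
j=2: data[2]=3 ≤ 4 → i=0, swap data[0],data[2] → [3, 15, 6, 8, 10, 13, 14, 4]
j=3: data[3]=8 > 4 → no swap
j=4: data[4]=10 > 4 → no swap
j=5: data[5]=13 > 4 → no swap
j=6: data[6]=14 > 4 → no swap
final swap data[1],data[7] → [3, 4, 6, 8, 10, 13, 14, 15]; return 1
p = 1; k-1 = 7 > 1 ⇒ right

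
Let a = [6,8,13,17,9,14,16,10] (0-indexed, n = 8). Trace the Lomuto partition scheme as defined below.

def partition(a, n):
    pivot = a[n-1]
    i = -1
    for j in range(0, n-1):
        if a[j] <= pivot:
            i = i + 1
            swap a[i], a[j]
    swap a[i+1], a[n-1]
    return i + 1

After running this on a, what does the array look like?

pivot=10, i=-1
j=0: 6≤10, i=0, swap(0,0) ⇒ [6,8,13,17,9,14,16,10]
j=1: 8≤10, i=1, swap(1,1) ⇒ [6,8,13,17,9,14,16,10]
j=2: 13>10, skip
j=3: 17>10, skip
j=4: 9≤10, i=2, swap(2,4) ⇒ [6,8,9,17,13,14,16,10]
j=5: 14>10, skip
j=6: 16>10, skip
swap(3,7) ⇒ [6,8,9,10,13,14,16,17]; return 3

[6,8,9,10,13,14,16,17]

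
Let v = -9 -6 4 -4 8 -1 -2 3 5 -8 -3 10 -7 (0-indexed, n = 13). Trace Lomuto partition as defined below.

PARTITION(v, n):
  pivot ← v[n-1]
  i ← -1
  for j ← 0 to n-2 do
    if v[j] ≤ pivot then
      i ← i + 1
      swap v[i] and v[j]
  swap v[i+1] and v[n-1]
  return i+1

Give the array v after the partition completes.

-9 -8 -7 -4 8 -1 -2 3 5 -6 -3 10 4

pivot = v[12] = -7; i = -1
j=0: v[0]=-9 ≤ -7 → i=0, swap v[0],v[0] (no change) → -9 -6 4 -4 8 -1 -2 3 5 -8 -3 10 -7
j=1: v[1]=-6 > -7 → no swap
j=2: v[2]=4 > -7 → no swap
j=3: v[3]=-4 > -7 → no swap
j=4: v[4]=8 > -7 → no swap
j=5: v[5]=-1 > -7 → no swap
j=6: v[6]=-2 > -7 → no swap
j=7: v[7]=3 > -7 → no swap
j=8: v[8]=5 > -7 → no swap
j=9: v[9]=-8 ≤ -7 → i=1, swap v[1],v[9] → -9 -8 4 -4 8 -1 -2 3 5 -6 -3 10 -7
j=10: v[10]=-3 > -7 → no swap
j=11: v[11]=10 > -7 → no swap
final swap v[2],v[12] → -9 -8 -7 -4 8 -1 -2 3 5 -6 -3 10 4; return 2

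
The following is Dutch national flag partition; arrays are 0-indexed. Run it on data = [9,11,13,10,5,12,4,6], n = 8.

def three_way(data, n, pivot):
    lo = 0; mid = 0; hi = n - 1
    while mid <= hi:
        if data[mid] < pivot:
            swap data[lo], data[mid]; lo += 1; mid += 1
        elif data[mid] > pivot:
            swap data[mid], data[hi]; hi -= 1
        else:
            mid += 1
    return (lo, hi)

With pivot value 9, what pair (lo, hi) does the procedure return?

(3, 3)

lo=0 mid=0 hi=7
9=9: mid=1
11>9: swap(1,7), hi=6 ⇒ [9,6,13,10,5,12,4,11]
6<9: swap(0,1), lo=1 mid=2 ⇒ [6,9,13,10,5,12,4,11]
13>9: swap(2,6), hi=5 ⇒ [6,9,4,10,5,12,13,11]
4<9: swap(1,2), lo=2 mid=3 ⇒ [6,4,9,10,5,12,13,11]
10>9: swap(3,5), hi=4 ⇒ [6,4,9,12,5,10,13,11]
12>9: swap(3,4), hi=3 ⇒ [6,4,9,5,12,10,13,11]
5<9: swap(2,3), lo=3 mid=4 ⇒ [6,4,5,9,12,10,13,11]
done. lo=3 hi=3; data=[6,4,5,9,12,10,13,11]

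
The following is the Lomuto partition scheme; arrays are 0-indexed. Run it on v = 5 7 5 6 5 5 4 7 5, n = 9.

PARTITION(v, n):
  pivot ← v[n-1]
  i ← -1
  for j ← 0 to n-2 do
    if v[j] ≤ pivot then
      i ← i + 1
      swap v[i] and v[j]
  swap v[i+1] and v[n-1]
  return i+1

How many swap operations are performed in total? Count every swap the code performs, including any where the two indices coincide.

pivot = v[8] = 5; i = -1
j=0: v[0]=5 ≤ 5 → i=0, swap v[0],v[0] (no change) → 5 7 5 6 5 5 4 7 5
j=1: v[1]=7 > 5 → no swap
j=2: v[2]=5 ≤ 5 → i=1, swap v[1],v[2] → 5 5 7 6 5 5 4 7 5
j=3: v[3]=6 > 5 → no swap
j=4: v[4]=5 ≤ 5 → i=2, swap v[2],v[4] → 5 5 5 6 7 5 4 7 5
j=5: v[5]=5 ≤ 5 → i=3, swap v[3],v[5] → 5 5 5 5 7 6 4 7 5
j=6: v[6]=4 ≤ 5 → i=4, swap v[4],v[6] → 5 5 5 5 4 6 7 7 5
j=7: v[7]=7 > 5 → no swap
final swap v[5],v[8] → 5 5 5 5 4 5 7 7 6; return 5

6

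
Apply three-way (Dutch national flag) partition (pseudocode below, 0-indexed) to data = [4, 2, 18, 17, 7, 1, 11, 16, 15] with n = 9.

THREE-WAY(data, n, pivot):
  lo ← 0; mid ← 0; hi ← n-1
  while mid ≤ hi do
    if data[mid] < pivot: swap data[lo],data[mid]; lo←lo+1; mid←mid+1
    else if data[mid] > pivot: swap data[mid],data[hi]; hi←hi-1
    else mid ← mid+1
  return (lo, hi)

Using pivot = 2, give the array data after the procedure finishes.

pivot = 2; lo=0, mid=0, hi=8
data[mid]=4>2: swap data[0],data[8]; hi=7 → [15, 2, 18, 17, 7, 1, 11, 16, 4]
data[mid]=15>2: swap data[0],data[7]; hi=6 → [16, 2, 18, 17, 7, 1, 11, 15, 4]
data[mid]=16>2: swap data[0],data[6]; hi=5 → [11, 2, 18, 17, 7, 1, 16, 15, 4]
data[mid]=11>2: swap data[0],data[5]; hi=4 → [1, 2, 18, 17, 7, 11, 16, 15, 4]
data[mid]=1<2: swap data[0],data[0]; lo=1,mid=1 → [1, 2, 18, 17, 7, 11, 16, 15, 4]
data[mid]=2=2: mid=2
data[mid]=18>2: swap data[2],data[4]; hi=3 → [1, 2, 7, 17, 18, 11, 16, 15, 4]
data[mid]=7>2: swap data[2],data[3]; hi=2 → [1, 2, 17, 7, 18, 11, 16, 15, 4]
data[mid]=17>2: swap data[2],data[2]; hi=1 → [1, 2, 17, 7, 18, 11, 16, 15, 4]
end: lo=1, hi=1; data = [1, 2, 17, 7, 18, 11, 16, 15, 4]

[1, 2, 17, 7, 18, 11, 16, 15, 4]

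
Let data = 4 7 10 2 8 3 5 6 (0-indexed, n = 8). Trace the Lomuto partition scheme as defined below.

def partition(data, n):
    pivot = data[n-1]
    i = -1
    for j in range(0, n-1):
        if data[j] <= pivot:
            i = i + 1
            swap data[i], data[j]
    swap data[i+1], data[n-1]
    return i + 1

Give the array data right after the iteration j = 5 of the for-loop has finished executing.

pivot = data[7] = 6; i = -1
j=0: data[0]=4 ≤ 6 → i=0, swap data[0],data[0] (no change) → 4 7 10 2 8 3 5 6
j=1: data[1]=7 > 6 → no swap
j=2: data[2]=10 > 6 → no swap
j=3: data[3]=2 ≤ 6 → i=1, swap data[1],data[3] → 4 2 10 7 8 3 5 6
j=4: data[4]=8 > 6 → no swap
j=5: data[5]=3 ≤ 6 → i=2, swap data[2],data[5] → 4 2 3 7 8 10 5 6
(after j=5) data = 4 2 3 7 8 10 5 6

4 2 3 7 8 10 5 6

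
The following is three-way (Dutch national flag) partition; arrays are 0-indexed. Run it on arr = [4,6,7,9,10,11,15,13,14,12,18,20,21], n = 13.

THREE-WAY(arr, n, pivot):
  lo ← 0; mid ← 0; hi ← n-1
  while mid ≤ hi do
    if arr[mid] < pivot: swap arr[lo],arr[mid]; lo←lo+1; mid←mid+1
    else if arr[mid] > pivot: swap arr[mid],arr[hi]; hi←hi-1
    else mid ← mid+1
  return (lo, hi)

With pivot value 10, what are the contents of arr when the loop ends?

pivot = 10; lo=0, mid=0, hi=12
arr[mid]=4<10: swap arr[0],arr[0]; lo=1,mid=1 → [4,6,7,9,10,11,15,13,14,12,18,20,21]
arr[mid]=6<10: swap arr[1],arr[1]; lo=2,mid=2 → [4,6,7,9,10,11,15,13,14,12,18,20,21]
arr[mid]=7<10: swap arr[2],arr[2]; lo=3,mid=3 → [4,6,7,9,10,11,15,13,14,12,18,20,21]
arr[mid]=9<10: swap arr[3],arr[3]; lo=4,mid=4 → [4,6,7,9,10,11,15,13,14,12,18,20,21]
arr[mid]=10=10: mid=5
arr[mid]=11>10: swap arr[5],arr[12]; hi=11 → [4,6,7,9,10,21,15,13,14,12,18,20,11]
arr[mid]=21>10: swap arr[5],arr[11]; hi=10 → [4,6,7,9,10,20,15,13,14,12,18,21,11]
arr[mid]=20>10: swap arr[5],arr[10]; hi=9 → [4,6,7,9,10,18,15,13,14,12,20,21,11]
arr[mid]=18>10: swap arr[5],arr[9]; hi=8 → [4,6,7,9,10,12,15,13,14,18,20,21,11]
arr[mid]=12>10: swap arr[5],arr[8]; hi=7 → [4,6,7,9,10,14,15,13,12,18,20,21,11]
arr[mid]=14>10: swap arr[5],arr[7]; hi=6 → [4,6,7,9,10,13,15,14,12,18,20,21,11]
arr[mid]=13>10: swap arr[5],arr[6]; hi=5 → [4,6,7,9,10,15,13,14,12,18,20,21,11]
arr[mid]=15>10: swap arr[5],arr[5]; hi=4 → [4,6,7,9,10,15,13,14,12,18,20,21,11]
end: lo=4, hi=4; arr = [4,6,7,9,10,15,13,14,12,18,20,21,11]

[4,6,7,9,10,15,13,14,12,18,20,21,11]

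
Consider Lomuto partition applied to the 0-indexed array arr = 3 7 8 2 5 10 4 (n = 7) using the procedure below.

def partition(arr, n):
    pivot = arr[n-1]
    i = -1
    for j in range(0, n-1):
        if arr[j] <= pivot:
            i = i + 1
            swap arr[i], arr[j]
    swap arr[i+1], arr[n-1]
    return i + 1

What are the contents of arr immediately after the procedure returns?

3 2 4 7 5 10 8

pivot=4, i=-1
j=0: 3≤4, i=0, swap(0,0) ⇒ 3 7 8 2 5 10 4
j=1: 7>4, skip
j=2: 8>4, skip
j=3: 2≤4, i=1, swap(1,3) ⇒ 3 2 8 7 5 10 4
j=4: 5>4, skip
j=5: 10>4, skip
swap(2,6) ⇒ 3 2 4 7 5 10 8; return 2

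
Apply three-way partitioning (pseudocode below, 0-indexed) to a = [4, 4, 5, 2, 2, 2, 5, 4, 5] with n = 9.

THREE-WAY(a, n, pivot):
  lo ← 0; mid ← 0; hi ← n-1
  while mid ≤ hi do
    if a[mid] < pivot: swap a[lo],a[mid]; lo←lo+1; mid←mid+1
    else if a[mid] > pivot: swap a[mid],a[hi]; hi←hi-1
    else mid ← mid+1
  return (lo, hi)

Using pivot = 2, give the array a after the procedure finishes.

pivot = 2; lo=0, mid=0, hi=8
a[mid]=4>2: swap a[0],a[8]; hi=7 → [5, 4, 5, 2, 2, 2, 5, 4, 4]
a[mid]=5>2: swap a[0],a[7]; hi=6 → [4, 4, 5, 2, 2, 2, 5, 5, 4]
a[mid]=4>2: swap a[0],a[6]; hi=5 → [5, 4, 5, 2, 2, 2, 4, 5, 4]
a[mid]=5>2: swap a[0],a[5]; hi=4 → [2, 4, 5, 2, 2, 5, 4, 5, 4]
a[mid]=2=2: mid=1
a[mid]=4>2: swap a[1],a[4]; hi=3 → [2, 2, 5, 2, 4, 5, 4, 5, 4]
a[mid]=2=2: mid=2
a[mid]=5>2: swap a[2],a[3]; hi=2 → [2, 2, 2, 5, 4, 5, 4, 5, 4]
a[mid]=2=2: mid=3
end: lo=0, hi=2; a = [2, 2, 2, 5, 4, 5, 4, 5, 4]

[2, 2, 2, 5, 4, 5, 4, 5, 4]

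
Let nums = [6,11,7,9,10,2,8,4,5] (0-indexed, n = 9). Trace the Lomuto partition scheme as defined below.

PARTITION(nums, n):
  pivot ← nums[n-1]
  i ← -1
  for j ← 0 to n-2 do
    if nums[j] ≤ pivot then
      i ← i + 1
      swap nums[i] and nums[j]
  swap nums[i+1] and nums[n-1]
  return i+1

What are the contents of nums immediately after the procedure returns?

[2,4,5,9,10,6,8,11,7]

pivot=5, i=-1
j=0: 6>5, skip
j=1: 11>5, skip
j=2: 7>5, skip
j=3: 9>5, skip
j=4: 10>5, skip
j=5: 2≤5, i=0, swap(0,5) ⇒ [2,11,7,9,10,6,8,4,5]
j=6: 8>5, skip
j=7: 4≤5, i=1, swap(1,7) ⇒ [2,4,7,9,10,6,8,11,5]
swap(2,8) ⇒ [2,4,5,9,10,6,8,11,7]; return 2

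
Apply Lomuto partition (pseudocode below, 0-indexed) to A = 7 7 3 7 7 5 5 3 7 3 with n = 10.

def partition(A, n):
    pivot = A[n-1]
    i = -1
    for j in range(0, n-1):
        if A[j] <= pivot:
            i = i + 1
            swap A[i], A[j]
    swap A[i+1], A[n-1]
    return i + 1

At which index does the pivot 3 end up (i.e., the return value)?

pivot=3, i=-1
j=0: 7>3, skip
j=1: 7>3, skip
j=2: 3≤3, i=0, swap(0,2) ⇒ 3 7 7 7 7 5 5 3 7 3
j=3: 7>3, skip
j=4: 7>3, skip
j=5: 5>3, skip
j=6: 5>3, skip
j=7: 3≤3, i=1, swap(1,7) ⇒ 3 3 7 7 7 5 5 7 7 3
j=8: 7>3, skip
swap(2,9) ⇒ 3 3 3 7 7 5 5 7 7 7; return 2

2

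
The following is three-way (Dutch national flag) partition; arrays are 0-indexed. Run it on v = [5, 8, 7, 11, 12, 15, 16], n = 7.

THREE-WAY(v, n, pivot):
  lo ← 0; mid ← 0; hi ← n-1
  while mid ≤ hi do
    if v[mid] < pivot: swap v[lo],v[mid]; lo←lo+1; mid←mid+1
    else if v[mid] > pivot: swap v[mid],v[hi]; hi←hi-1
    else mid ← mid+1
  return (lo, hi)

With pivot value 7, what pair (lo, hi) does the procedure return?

lo=0 mid=0 hi=6
5<7: swap(0,0), lo=1 mid=1 ⇒ [5, 8, 7, 11, 12, 15, 16]
8>7: swap(1,6), hi=5 ⇒ [5, 16, 7, 11, 12, 15, 8]
16>7: swap(1,5), hi=4 ⇒ [5, 15, 7, 11, 12, 16, 8]
15>7: swap(1,4), hi=3 ⇒ [5, 12, 7, 11, 15, 16, 8]
12>7: swap(1,3), hi=2 ⇒ [5, 11, 7, 12, 15, 16, 8]
11>7: swap(1,2), hi=1 ⇒ [5, 7, 11, 12, 15, 16, 8]
7=7: mid=2
done. lo=1 hi=1; v=[5, 7, 11, 12, 15, 16, 8]

(1, 1)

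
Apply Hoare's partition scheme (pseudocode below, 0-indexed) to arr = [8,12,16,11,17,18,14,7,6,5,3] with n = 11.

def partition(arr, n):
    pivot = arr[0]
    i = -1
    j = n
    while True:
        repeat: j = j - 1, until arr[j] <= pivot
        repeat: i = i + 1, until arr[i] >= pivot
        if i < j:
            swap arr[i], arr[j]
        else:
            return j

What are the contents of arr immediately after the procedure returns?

pivot=8
j stops at 10 (3), i stops at 0 (8); swap ⇒ [3,12,16,11,17,18,14,7,6,5,8]
j stops at 9 (5), i stops at 1 (12); swap ⇒ [3,5,16,11,17,18,14,7,6,12,8]
j stops at 8 (6), i stops at 2 (16); swap ⇒ [3,5,6,11,17,18,14,7,16,12,8]
j stops at 7 (7), i stops at 3 (11); swap ⇒ [3,5,6,7,17,18,14,11,16,12,8]
j stops at 3, i stops at 4; i≥j ⇒ return 3. arr=[3,5,6,7,17,18,14,11,16,12,8]

[3,5,6,7,17,18,14,11,16,12,8]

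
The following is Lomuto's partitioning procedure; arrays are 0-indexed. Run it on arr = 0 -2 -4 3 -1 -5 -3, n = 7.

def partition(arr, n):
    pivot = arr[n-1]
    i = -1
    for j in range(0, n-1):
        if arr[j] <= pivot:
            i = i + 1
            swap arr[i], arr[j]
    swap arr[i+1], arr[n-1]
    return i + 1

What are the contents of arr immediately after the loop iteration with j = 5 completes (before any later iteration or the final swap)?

pivot = arr[6] = -3; i = -1
j=0: arr[0]=0 > -3 → no swap
j=1: arr[1]=-2 > -3 → no swap
j=2: arr[2]=-4 ≤ -3 → i=0, swap arr[0],arr[2] → -4 -2 0 3 -1 -5 -3
j=3: arr[3]=3 > -3 → no swap
j=4: arr[4]=-1 > -3 → no swap
j=5: arr[5]=-5 ≤ -3 → i=1, swap arr[1],arr[5] → -4 -5 0 3 -1 -2 -3
(after j=5) arr = -4 -5 0 3 -1 -2 -3

-4 -5 0 3 -1 -2 -3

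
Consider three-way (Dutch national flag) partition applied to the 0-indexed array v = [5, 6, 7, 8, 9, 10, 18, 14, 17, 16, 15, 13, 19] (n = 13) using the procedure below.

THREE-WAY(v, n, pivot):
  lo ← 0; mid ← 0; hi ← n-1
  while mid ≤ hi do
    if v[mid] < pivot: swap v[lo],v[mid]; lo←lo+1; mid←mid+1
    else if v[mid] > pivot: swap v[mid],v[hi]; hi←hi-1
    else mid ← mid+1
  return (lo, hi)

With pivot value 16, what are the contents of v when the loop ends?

lo=0 mid=0 hi=12
5<16: swap(0,0), lo=1 mid=1 ⇒ [5, 6, 7, 8, 9, 10, 18, 14, 17, 16, 15, 13, 19]
6<16: swap(1,1), lo=2 mid=2 ⇒ [5, 6, 7, 8, 9, 10, 18, 14, 17, 16, 15, 13, 19]
7<16: swap(2,2), lo=3 mid=3 ⇒ [5, 6, 7, 8, 9, 10, 18, 14, 17, 16, 15, 13, 19]
8<16: swap(3,3), lo=4 mid=4 ⇒ [5, 6, 7, 8, 9, 10, 18, 14, 17, 16, 15, 13, 19]
9<16: swap(4,4), lo=5 mid=5 ⇒ [5, 6, 7, 8, 9, 10, 18, 14, 17, 16, 15, 13, 19]
10<16: swap(5,5), lo=6 mid=6 ⇒ [5, 6, 7, 8, 9, 10, 18, 14, 17, 16, 15, 13, 19]
18>16: swap(6,12), hi=11 ⇒ [5, 6, 7, 8, 9, 10, 19, 14, 17, 16, 15, 13, 18]
19>16: swap(6,11), hi=10 ⇒ [5, 6, 7, 8, 9, 10, 13, 14, 17, 16, 15, 19, 18]
13<16: swap(6,6), lo=7 mid=7 ⇒ [5, 6, 7, 8, 9, 10, 13, 14, 17, 16, 15, 19, 18]
14<16: swap(7,7), lo=8 mid=8 ⇒ [5, 6, 7, 8, 9, 10, 13, 14, 17, 16, 15, 19, 18]
17>16: swap(8,10), hi=9 ⇒ [5, 6, 7, 8, 9, 10, 13, 14, 15, 16, 17, 19, 18]
15<16: swap(8,8), lo=9 mid=9 ⇒ [5, 6, 7, 8, 9, 10, 13, 14, 15, 16, 17, 19, 18]
16=16: mid=10
done. lo=9 hi=9; v=[5, 6, 7, 8, 9, 10, 13, 14, 15, 16, 17, 19, 18]

[5, 6, 7, 8, 9, 10, 13, 14, 15, 16, 17, 19, 18]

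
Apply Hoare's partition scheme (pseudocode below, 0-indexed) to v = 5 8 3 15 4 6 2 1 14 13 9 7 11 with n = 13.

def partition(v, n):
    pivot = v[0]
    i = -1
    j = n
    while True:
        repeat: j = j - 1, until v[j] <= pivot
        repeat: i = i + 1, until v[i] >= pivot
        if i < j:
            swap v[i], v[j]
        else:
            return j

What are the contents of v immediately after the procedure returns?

1 2 3 4 15 6 8 5 14 13 9 7 11

pivot = v[0] = 5; i = -1, j = 13
j→7 (v[7]=1≤5), i→0 (v[0]=5≥5); i<j, swap → 1 8 3 15 4 6 2 5 14 13 9 7 11
j→6 (v[6]=2≤5), i→1 (v[1]=8≥5); i<j, swap → 1 2 3 15 4 6 8 5 14 13 9 7 11
j→4 (v[4]=4≤5), i→3 (v[3]=15≥5); i<j, swap → 1 2 3 4 15 6 8 5 14 13 9 7 11
j→3, i→4; i≥j, return j=3. v = 1 2 3 4 15 6 8 5 14 13 9 7 11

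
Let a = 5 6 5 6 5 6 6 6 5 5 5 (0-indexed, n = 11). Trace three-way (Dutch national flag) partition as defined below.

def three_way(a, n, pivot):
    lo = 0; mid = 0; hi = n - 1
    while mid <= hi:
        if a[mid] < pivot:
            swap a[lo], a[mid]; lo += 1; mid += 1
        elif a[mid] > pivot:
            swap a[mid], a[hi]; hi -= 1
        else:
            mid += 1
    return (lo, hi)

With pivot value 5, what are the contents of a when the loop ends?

5 5 5 5 5 5 6 6 6 6 6

pivot = 5; lo=0, mid=0, hi=10
a[mid]=5=5: mid=1
a[mid]=6>5: swap a[1],a[10]; hi=9 → 5 5 5 6 5 6 6 6 5 5 6
a[mid]=5=5: mid=2
a[mid]=5=5: mid=3
a[mid]=6>5: swap a[3],a[9]; hi=8 → 5 5 5 5 5 6 6 6 5 6 6
a[mid]=5=5: mid=4
a[mid]=5=5: mid=5
a[mid]=6>5: swap a[5],a[8]; hi=7 → 5 5 5 5 5 5 6 6 6 6 6
a[mid]=5=5: mid=6
a[mid]=6>5: swap a[6],a[7]; hi=6 → 5 5 5 5 5 5 6 6 6 6 6
a[mid]=6>5: swap a[6],a[6]; hi=5 → 5 5 5 5 5 5 6 6 6 6 6
end: lo=0, hi=5; a = 5 5 5 5 5 5 6 6 6 6 6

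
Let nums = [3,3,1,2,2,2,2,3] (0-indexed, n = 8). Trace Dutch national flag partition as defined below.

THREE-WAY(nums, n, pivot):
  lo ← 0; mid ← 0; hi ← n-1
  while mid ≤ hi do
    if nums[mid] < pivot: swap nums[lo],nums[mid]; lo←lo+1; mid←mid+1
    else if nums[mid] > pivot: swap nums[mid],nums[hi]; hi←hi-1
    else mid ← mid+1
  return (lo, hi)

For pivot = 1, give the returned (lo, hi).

(0, 0)

pivot = 1; lo=0, mid=0, hi=7
nums[mid]=3>1: swap nums[0],nums[7]; hi=6 → [3,3,1,2,2,2,2,3]
nums[mid]=3>1: swap nums[0],nums[6]; hi=5 → [2,3,1,2,2,2,3,3]
nums[mid]=2>1: swap nums[0],nums[5]; hi=4 → [2,3,1,2,2,2,3,3]
nums[mid]=2>1: swap nums[0],nums[4]; hi=3 → [2,3,1,2,2,2,3,3]
nums[mid]=2>1: swap nums[0],nums[3]; hi=2 → [2,3,1,2,2,2,3,3]
nums[mid]=2>1: swap nums[0],nums[2]; hi=1 → [1,3,2,2,2,2,3,3]
nums[mid]=1=1: mid=1
nums[mid]=3>1: swap nums[1],nums[1]; hi=0 → [1,3,2,2,2,2,3,3]
end: lo=0, hi=0; nums = [1,3,2,2,2,2,3,3]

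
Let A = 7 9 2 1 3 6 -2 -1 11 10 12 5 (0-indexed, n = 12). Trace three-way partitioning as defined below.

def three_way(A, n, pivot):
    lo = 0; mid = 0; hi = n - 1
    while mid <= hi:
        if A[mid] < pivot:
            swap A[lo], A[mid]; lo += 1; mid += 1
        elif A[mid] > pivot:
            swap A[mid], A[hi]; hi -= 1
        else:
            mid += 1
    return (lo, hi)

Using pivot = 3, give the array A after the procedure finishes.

pivot = 3; lo=0, mid=0, hi=11
A[mid]=7>3: swap A[0],A[11]; hi=10 → 5 9 2 1 3 6 -2 -1 11 10 12 7
A[mid]=5>3: swap A[0],A[10]; hi=9 → 12 9 2 1 3 6 -2 -1 11 10 5 7
A[mid]=12>3: swap A[0],A[9]; hi=8 → 10 9 2 1 3 6 -2 -1 11 12 5 7
A[mid]=10>3: swap A[0],A[8]; hi=7 → 11 9 2 1 3 6 -2 -1 10 12 5 7
A[mid]=11>3: swap A[0],A[7]; hi=6 → -1 9 2 1 3 6 -2 11 10 12 5 7
A[mid]=-1<3: swap A[0],A[0]; lo=1,mid=1 → -1 9 2 1 3 6 -2 11 10 12 5 7
A[mid]=9>3: swap A[1],A[6]; hi=5 → -1 -2 2 1 3 6 9 11 10 12 5 7
A[mid]=-2<3: swap A[1],A[1]; lo=2,mid=2 → -1 -2 2 1 3 6 9 11 10 12 5 7
A[mid]=2<3: swap A[2],A[2]; lo=3,mid=3 → -1 -2 2 1 3 6 9 11 10 12 5 7
A[mid]=1<3: swap A[3],A[3]; lo=4,mid=4 → -1 -2 2 1 3 6 9 11 10 12 5 7
A[mid]=3=3: mid=5
A[mid]=6>3: swap A[5],A[5]; hi=4 → -1 -2 2 1 3 6 9 11 10 12 5 7
end: lo=4, hi=4; A = -1 -2 2 1 3 6 9 11 10 12 5 7

-1 -2 2 1 3 6 9 11 10 12 5 7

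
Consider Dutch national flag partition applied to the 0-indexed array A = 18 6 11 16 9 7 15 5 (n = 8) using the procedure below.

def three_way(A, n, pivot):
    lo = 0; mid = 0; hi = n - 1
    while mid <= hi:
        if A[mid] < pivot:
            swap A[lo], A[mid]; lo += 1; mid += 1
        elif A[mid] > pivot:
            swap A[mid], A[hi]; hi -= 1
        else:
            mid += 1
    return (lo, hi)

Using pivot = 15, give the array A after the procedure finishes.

pivot = 15; lo=0, mid=0, hi=7
A[mid]=18>15: swap A[0],A[7]; hi=6 → 5 6 11 16 9 7 15 18
A[mid]=5<15: swap A[0],A[0]; lo=1,mid=1 → 5 6 11 16 9 7 15 18
A[mid]=6<15: swap A[1],A[1]; lo=2,mid=2 → 5 6 11 16 9 7 15 18
A[mid]=11<15: swap A[2],A[2]; lo=3,mid=3 → 5 6 11 16 9 7 15 18
A[mid]=16>15: swap A[3],A[6]; hi=5 → 5 6 11 15 9 7 16 18
A[mid]=15=15: mid=4
A[mid]=9<15: swap A[3],A[4]; lo=4,mid=5 → 5 6 11 9 15 7 16 18
A[mid]=7<15: swap A[4],A[5]; lo=5,mid=6 → 5 6 11 9 7 15 16 18
end: lo=5, hi=5; A = 5 6 11 9 7 15 16 18

5 6 11 9 7 15 16 18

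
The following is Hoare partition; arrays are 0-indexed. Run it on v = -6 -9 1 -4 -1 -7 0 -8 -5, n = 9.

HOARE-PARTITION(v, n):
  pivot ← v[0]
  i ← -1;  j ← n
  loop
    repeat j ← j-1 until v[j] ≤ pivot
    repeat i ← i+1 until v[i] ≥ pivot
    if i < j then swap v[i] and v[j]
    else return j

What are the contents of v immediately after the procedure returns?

-8 -9 -7 -4 -1 1 0 -6 -5

pivot=-6
j stops at 7 (-8), i stops at 0 (-6); swap ⇒ -8 -9 1 -4 -1 -7 0 -6 -5
j stops at 5 (-7), i stops at 2 (1); swap ⇒ -8 -9 -7 -4 -1 1 0 -6 -5
j stops at 2, i stops at 3; i≥j ⇒ return 2. v=-8 -9 -7 -4 -1 1 0 -6 -5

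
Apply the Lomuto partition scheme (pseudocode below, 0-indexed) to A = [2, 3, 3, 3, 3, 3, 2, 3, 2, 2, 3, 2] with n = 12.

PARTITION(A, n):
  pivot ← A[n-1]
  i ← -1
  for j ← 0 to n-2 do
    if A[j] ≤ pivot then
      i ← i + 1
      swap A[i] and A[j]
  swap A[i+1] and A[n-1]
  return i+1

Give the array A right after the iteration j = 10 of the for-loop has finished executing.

[2, 2, 2, 2, 3, 3, 3, 3, 3, 3, 3, 2]

pivot = A[11] = 2; i = -1
j=0: A[0]=2 ≤ 2 → i=0, swap A[0],A[0] (no change) → [2, 3, 3, 3, 3, 3, 2, 3, 2, 2, 3, 2]
j=1: A[1]=3 > 2 → no swap
j=2: A[2]=3 > 2 → no swap
j=3: A[3]=3 > 2 → no swap
j=4: A[4]=3 > 2 → no swap
j=5: A[5]=3 > 2 → no swap
j=6: A[6]=2 ≤ 2 → i=1, swap A[1],A[6] → [2, 2, 3, 3, 3, 3, 3, 3, 2, 2, 3, 2]
j=7: A[7]=3 > 2 → no swap
j=8: A[8]=2 ≤ 2 → i=2, swap A[2],A[8] → [2, 2, 2, 3, 3, 3, 3, 3, 3, 2, 3, 2]
j=9: A[9]=2 ≤ 2 → i=3, swap A[3],A[9] → [2, 2, 2, 2, 3, 3, 3, 3, 3, 3, 3, 2]
j=10: A[10]=3 > 2 → no swap
(after j=10) A = [2, 2, 2, 2, 3, 3, 3, 3, 3, 3, 3, 2]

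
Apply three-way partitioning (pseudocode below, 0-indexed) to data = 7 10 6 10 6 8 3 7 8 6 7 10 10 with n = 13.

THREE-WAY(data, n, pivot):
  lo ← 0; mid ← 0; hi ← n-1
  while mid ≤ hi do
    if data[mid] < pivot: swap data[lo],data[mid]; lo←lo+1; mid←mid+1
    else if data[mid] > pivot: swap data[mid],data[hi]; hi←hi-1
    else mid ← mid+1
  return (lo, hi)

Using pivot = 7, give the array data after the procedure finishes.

pivot = 7; lo=0, mid=0, hi=12
data[mid]=7=7: mid=1
data[mid]=10>7: swap data[1],data[12]; hi=11 → 7 10 6 10 6 8 3 7 8 6 7 10 10
data[mid]=10>7: swap data[1],data[11]; hi=10 → 7 10 6 10 6 8 3 7 8 6 7 10 10
data[mid]=10>7: swap data[1],data[10]; hi=9 → 7 7 6 10 6 8 3 7 8 6 10 10 10
data[mid]=7=7: mid=2
data[mid]=6<7: swap data[0],data[2]; lo=1,mid=3 → 6 7 7 10 6 8 3 7 8 6 10 10 10
data[mid]=10>7: swap data[3],data[9]; hi=8 → 6 7 7 6 6 8 3 7 8 10 10 10 10
data[mid]=6<7: swap data[1],data[3]; lo=2,mid=4 → 6 6 7 7 6 8 3 7 8 10 10 10 10
data[mid]=6<7: swap data[2],data[4]; lo=3,mid=5 → 6 6 6 7 7 8 3 7 8 10 10 10 10
data[mid]=8>7: swap data[5],data[8]; hi=7 → 6 6 6 7 7 8 3 7 8 10 10 10 10
data[mid]=8>7: swap data[5],data[7]; hi=6 → 6 6 6 7 7 7 3 8 8 10 10 10 10
data[mid]=7=7: mid=6
data[mid]=3<7: swap data[3],data[6]; lo=4,mid=7 → 6 6 6 3 7 7 7 8 8 10 10 10 10
end: lo=4, hi=6; data = 6 6 6 3 7 7 7 8 8 10 10 10 10

6 6 6 3 7 7 7 8 8 10 10 10 10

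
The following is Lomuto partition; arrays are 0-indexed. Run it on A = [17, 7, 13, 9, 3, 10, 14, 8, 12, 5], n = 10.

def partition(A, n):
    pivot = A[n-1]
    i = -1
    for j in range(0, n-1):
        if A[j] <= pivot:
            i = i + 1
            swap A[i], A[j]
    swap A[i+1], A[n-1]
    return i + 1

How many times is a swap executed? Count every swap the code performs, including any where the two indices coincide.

2

pivot = A[9] = 5; i = -1
j=0: A[0]=17 > 5 → no swap
j=1: A[1]=7 > 5 → no swap
j=2: A[2]=13 > 5 → no swap
j=3: A[3]=9 > 5 → no swap
j=4: A[4]=3 ≤ 5 → i=0, swap A[0],A[4] → [3, 7, 13, 9, 17, 10, 14, 8, 12, 5]
j=5: A[5]=10 > 5 → no swap
j=6: A[6]=14 > 5 → no swap
j=7: A[7]=8 > 5 → no swap
j=8: A[8]=12 > 5 → no swap
final swap A[1],A[9] → [3, 5, 13, 9, 17, 10, 14, 8, 12, 7]; return 1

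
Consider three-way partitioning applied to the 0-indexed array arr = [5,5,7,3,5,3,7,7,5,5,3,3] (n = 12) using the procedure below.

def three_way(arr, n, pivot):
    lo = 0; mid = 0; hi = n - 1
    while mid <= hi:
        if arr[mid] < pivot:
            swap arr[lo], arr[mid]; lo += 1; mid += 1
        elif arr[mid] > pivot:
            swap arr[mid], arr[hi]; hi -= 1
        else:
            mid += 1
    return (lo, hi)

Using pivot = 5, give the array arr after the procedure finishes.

lo=0 mid=0 hi=11
5=5: mid=1
5=5: mid=2
7>5: swap(2,11), hi=10 ⇒ [5,5,3,3,5,3,7,7,5,5,3,7]
3<5: swap(0,2), lo=1 mid=3 ⇒ [3,5,5,3,5,3,7,7,5,5,3,7]
3<5: swap(1,3), lo=2 mid=4 ⇒ [3,3,5,5,5,3,7,7,5,5,3,7]
5=5: mid=5
3<5: swap(2,5), lo=3 mid=6 ⇒ [3,3,3,5,5,5,7,7,5,5,3,7]
7>5: swap(6,10), hi=9 ⇒ [3,3,3,5,5,5,3,7,5,5,7,7]
3<5: swap(3,6), lo=4 mid=7 ⇒ [3,3,3,3,5,5,5,7,5,5,7,7]
7>5: swap(7,9), hi=8 ⇒ [3,3,3,3,5,5,5,5,5,7,7,7]
5=5: mid=8
5=5: mid=9
done. lo=4 hi=8; arr=[3,3,3,3,5,5,5,5,5,7,7,7]

[3,3,3,3,5,5,5,5,5,7,7,7]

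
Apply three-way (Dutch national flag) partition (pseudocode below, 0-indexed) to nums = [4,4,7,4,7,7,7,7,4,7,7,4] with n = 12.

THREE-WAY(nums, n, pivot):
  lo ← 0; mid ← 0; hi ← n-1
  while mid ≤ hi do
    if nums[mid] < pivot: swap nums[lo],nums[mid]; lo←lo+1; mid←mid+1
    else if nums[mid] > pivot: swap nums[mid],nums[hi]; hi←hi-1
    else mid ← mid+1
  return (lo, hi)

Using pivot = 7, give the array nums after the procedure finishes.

[4,4,4,4,4,7,7,7,7,7,7,7]

pivot = 7; lo=0, mid=0, hi=11
nums[mid]=4<7: swap nums[0],nums[0]; lo=1,mid=1 → [4,4,7,4,7,7,7,7,4,7,7,4]
nums[mid]=4<7: swap nums[1],nums[1]; lo=2,mid=2 → [4,4,7,4,7,7,7,7,4,7,7,4]
nums[mid]=7=7: mid=3
nums[mid]=4<7: swap nums[2],nums[3]; lo=3,mid=4 → [4,4,4,7,7,7,7,7,4,7,7,4]
nums[mid]=7=7: mid=5
nums[mid]=7=7: mid=6
nums[mid]=7=7: mid=7
nums[mid]=7=7: mid=8
nums[mid]=4<7: swap nums[3],nums[8]; lo=4,mid=9 → [4,4,4,4,7,7,7,7,7,7,7,4]
nums[mid]=7=7: mid=10
nums[mid]=7=7: mid=11
nums[mid]=4<7: swap nums[4],nums[11]; lo=5,mid=12 → [4,4,4,4,4,7,7,7,7,7,7,7]
end: lo=5, hi=11; nums = [4,4,4,4,4,7,7,7,7,7,7,7]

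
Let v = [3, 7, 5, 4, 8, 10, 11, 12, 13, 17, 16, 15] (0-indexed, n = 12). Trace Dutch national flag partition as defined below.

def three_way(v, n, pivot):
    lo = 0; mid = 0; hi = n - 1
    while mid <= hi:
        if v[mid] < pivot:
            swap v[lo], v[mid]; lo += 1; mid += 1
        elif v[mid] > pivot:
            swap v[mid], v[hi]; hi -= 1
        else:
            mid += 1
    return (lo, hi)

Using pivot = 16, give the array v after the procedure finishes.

[3, 7, 5, 4, 8, 10, 11, 12, 13, 15, 16, 17]

pivot = 16; lo=0, mid=0, hi=11
v[mid]=3<16: swap v[0],v[0]; lo=1,mid=1 → [3, 7, 5, 4, 8, 10, 11, 12, 13, 17, 16, 15]
v[mid]=7<16: swap v[1],v[1]; lo=2,mid=2 → [3, 7, 5, 4, 8, 10, 11, 12, 13, 17, 16, 15]
v[mid]=5<16: swap v[2],v[2]; lo=3,mid=3 → [3, 7, 5, 4, 8, 10, 11, 12, 13, 17, 16, 15]
v[mid]=4<16: swap v[3],v[3]; lo=4,mid=4 → [3, 7, 5, 4, 8, 10, 11, 12, 13, 17, 16, 15]
v[mid]=8<16: swap v[4],v[4]; lo=5,mid=5 → [3, 7, 5, 4, 8, 10, 11, 12, 13, 17, 16, 15]
v[mid]=10<16: swap v[5],v[5]; lo=6,mid=6 → [3, 7, 5, 4, 8, 10, 11, 12, 13, 17, 16, 15]
v[mid]=11<16: swap v[6],v[6]; lo=7,mid=7 → [3, 7, 5, 4, 8, 10, 11, 12, 13, 17, 16, 15]
v[mid]=12<16: swap v[7],v[7]; lo=8,mid=8 → [3, 7, 5, 4, 8, 10, 11, 12, 13, 17, 16, 15]
v[mid]=13<16: swap v[8],v[8]; lo=9,mid=9 → [3, 7, 5, 4, 8, 10, 11, 12, 13, 17, 16, 15]
v[mid]=17>16: swap v[9],v[11]; hi=10 → [3, 7, 5, 4, 8, 10, 11, 12, 13, 15, 16, 17]
v[mid]=15<16: swap v[9],v[9]; lo=10,mid=10 → [3, 7, 5, 4, 8, 10, 11, 12, 13, 15, 16, 17]
v[mid]=16=16: mid=11
end: lo=10, hi=10; v = [3, 7, 5, 4, 8, 10, 11, 12, 13, 15, 16, 17]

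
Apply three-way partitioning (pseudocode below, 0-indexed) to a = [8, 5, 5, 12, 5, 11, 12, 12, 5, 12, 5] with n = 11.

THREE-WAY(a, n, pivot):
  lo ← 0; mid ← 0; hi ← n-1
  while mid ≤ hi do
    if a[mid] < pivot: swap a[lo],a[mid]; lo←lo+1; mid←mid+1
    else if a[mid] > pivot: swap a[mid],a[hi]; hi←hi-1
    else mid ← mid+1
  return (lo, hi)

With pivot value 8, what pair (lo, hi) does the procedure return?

lo=0 mid=0 hi=10
8=8: mid=1
5<8: swap(0,1), lo=1 mid=2 ⇒ [5, 8, 5, 12, 5, 11, 12, 12, 5, 12, 5]
5<8: swap(1,2), lo=2 mid=3 ⇒ [5, 5, 8, 12, 5, 11, 12, 12, 5, 12, 5]
12>8: swap(3,10), hi=9 ⇒ [5, 5, 8, 5, 5, 11, 12, 12, 5, 12, 12]
5<8: swap(2,3), lo=3 mid=4 ⇒ [5, 5, 5, 8, 5, 11, 12, 12, 5, 12, 12]
5<8: swap(3,4), lo=4 mid=5 ⇒ [5, 5, 5, 5, 8, 11, 12, 12, 5, 12, 12]
11>8: swap(5,9), hi=8 ⇒ [5, 5, 5, 5, 8, 12, 12, 12, 5, 11, 12]
12>8: swap(5,8), hi=7 ⇒ [5, 5, 5, 5, 8, 5, 12, 12, 12, 11, 12]
5<8: swap(4,5), lo=5 mid=6 ⇒ [5, 5, 5, 5, 5, 8, 12, 12, 12, 11, 12]
12>8: swap(6,7), hi=6 ⇒ [5, 5, 5, 5, 5, 8, 12, 12, 12, 11, 12]
12>8: swap(6,6), hi=5 ⇒ [5, 5, 5, 5, 5, 8, 12, 12, 12, 11, 12]
done. lo=5 hi=5; a=[5, 5, 5, 5, 5, 8, 12, 12, 12, 11, 12]

(5, 5)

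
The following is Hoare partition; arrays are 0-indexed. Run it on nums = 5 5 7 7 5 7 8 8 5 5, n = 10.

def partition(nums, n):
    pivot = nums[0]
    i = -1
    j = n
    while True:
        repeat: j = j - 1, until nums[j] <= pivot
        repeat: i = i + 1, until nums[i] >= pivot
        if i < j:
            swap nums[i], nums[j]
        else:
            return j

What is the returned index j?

pivot=5
j stops at 9 (5), i stops at 0 (5); swap ⇒ 5 5 7 7 5 7 8 8 5 5
j stops at 8 (5), i stops at 1 (5); swap ⇒ 5 5 7 7 5 7 8 8 5 5
j stops at 4 (5), i stops at 2 (7); swap ⇒ 5 5 5 7 7 7 8 8 5 5
j stops at 2, i stops at 3; i≥j ⇒ return 2. nums=5 5 5 7 7 7 8 8 5 5

2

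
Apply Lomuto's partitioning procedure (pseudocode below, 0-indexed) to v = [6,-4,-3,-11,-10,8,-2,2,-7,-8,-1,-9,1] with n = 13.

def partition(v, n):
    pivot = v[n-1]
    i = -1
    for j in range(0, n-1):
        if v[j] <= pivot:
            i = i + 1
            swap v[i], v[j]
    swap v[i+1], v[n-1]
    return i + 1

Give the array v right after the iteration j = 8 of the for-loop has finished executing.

pivot=1, i=-1
j=0: 6>1, skip
j=1: -4≤1, i=0, swap(0,1) ⇒ [-4,6,-3,-11,-10,8,-2,2,-7,-8,-1,-9,1]
j=2: -3≤1, i=1, swap(1,2) ⇒ [-4,-3,6,-11,-10,8,-2,2,-7,-8,-1,-9,1]
j=3: -11≤1, i=2, swap(2,3) ⇒ [-4,-3,-11,6,-10,8,-2,2,-7,-8,-1,-9,1]
j=4: -10≤1, i=3, swap(3,4) ⇒ [-4,-3,-11,-10,6,8,-2,2,-7,-8,-1,-9,1]
j=5: 8>1, skip
j=6: -2≤1, i=4, swap(4,6) ⇒ [-4,-3,-11,-10,-2,8,6,2,-7,-8,-1,-9,1]
j=7: 2>1, skip
j=8: -7≤1, i=5, swap(5,8) ⇒ [-4,-3,-11,-10,-2,-7,6,2,8,-8,-1,-9,1]
(after j=8) v = [-4,-3,-11,-10,-2,-7,6,2,8,-8,-1,-9,1]

[-4,-3,-11,-10,-2,-7,6,2,8,-8,-1,-9,1]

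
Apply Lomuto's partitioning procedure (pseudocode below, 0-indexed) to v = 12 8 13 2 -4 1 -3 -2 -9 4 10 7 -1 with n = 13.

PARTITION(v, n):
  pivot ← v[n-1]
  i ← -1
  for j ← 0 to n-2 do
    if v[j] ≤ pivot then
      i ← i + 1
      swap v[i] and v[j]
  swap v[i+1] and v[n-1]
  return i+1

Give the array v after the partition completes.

pivot=-1, i=-1
j=0: 12>-1, skip
j=1: 8>-1, skip
j=2: 13>-1, skip
j=3: 2>-1, skip
j=4: -4≤-1, i=0, swap(0,4) ⇒ -4 8 13 2 12 1 -3 -2 -9 4 10 7 -1
j=5: 1>-1, skip
j=6: -3≤-1, i=1, swap(1,6) ⇒ -4 -3 13 2 12 1 8 -2 -9 4 10 7 -1
j=7: -2≤-1, i=2, swap(2,7) ⇒ -4 -3 -2 2 12 1 8 13 -9 4 10 7 -1
j=8: -9≤-1, i=3, swap(3,8) ⇒ -4 -3 -2 -9 12 1 8 13 2 4 10 7 -1
j=9: 4>-1, skip
j=10: 10>-1, skip
j=11: 7>-1, skip
swap(4,12) ⇒ -4 -3 -2 -9 -1 1 8 13 2 4 10 7 12; return 4

-4 -3 -2 -9 -1 1 8 13 2 4 10 7 12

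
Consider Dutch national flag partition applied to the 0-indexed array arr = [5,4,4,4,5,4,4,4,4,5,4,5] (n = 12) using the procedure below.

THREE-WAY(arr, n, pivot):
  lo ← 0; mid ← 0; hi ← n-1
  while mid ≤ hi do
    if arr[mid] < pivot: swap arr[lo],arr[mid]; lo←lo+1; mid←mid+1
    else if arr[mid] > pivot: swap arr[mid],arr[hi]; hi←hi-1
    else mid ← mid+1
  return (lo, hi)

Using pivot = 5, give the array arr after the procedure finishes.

pivot = 5; lo=0, mid=0, hi=11
arr[mid]=5=5: mid=1
arr[mid]=4<5: swap arr[0],arr[1]; lo=1,mid=2 → [4,5,4,4,5,4,4,4,4,5,4,5]
arr[mid]=4<5: swap arr[1],arr[2]; lo=2,mid=3 → [4,4,5,4,5,4,4,4,4,5,4,5]
arr[mid]=4<5: swap arr[2],arr[3]; lo=3,mid=4 → [4,4,4,5,5,4,4,4,4,5,4,5]
arr[mid]=5=5: mid=5
arr[mid]=4<5: swap arr[3],arr[5]; lo=4,mid=6 → [4,4,4,4,5,5,4,4,4,5,4,5]
arr[mid]=4<5: swap arr[4],arr[6]; lo=5,mid=7 → [4,4,4,4,4,5,5,4,4,5,4,5]
arr[mid]=4<5: swap arr[5],arr[7]; lo=6,mid=8 → [4,4,4,4,4,4,5,5,4,5,4,5]
arr[mid]=4<5: swap arr[6],arr[8]; lo=7,mid=9 → [4,4,4,4,4,4,4,5,5,5,4,5]
arr[mid]=5=5: mid=10
arr[mid]=4<5: swap arr[7],arr[10]; lo=8,mid=11 → [4,4,4,4,4,4,4,4,5,5,5,5]
arr[mid]=5=5: mid=12
end: lo=8, hi=11; arr = [4,4,4,4,4,4,4,4,5,5,5,5]

[4,4,4,4,4,4,4,4,5,5,5,5]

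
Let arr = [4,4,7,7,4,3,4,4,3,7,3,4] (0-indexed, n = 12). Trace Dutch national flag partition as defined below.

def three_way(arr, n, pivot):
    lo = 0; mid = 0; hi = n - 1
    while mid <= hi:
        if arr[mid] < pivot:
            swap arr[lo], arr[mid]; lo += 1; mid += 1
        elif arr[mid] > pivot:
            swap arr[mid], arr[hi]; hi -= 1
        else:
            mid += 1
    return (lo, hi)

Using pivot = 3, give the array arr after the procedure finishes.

[3,3,3,4,7,4,4,7,7,4,4,4]

pivot = 3; lo=0, mid=0, hi=11
arr[mid]=4>3: swap arr[0],arr[11]; hi=10 → [4,4,7,7,4,3,4,4,3,7,3,4]
arr[mid]=4>3: swap arr[0],arr[10]; hi=9 → [3,4,7,7,4,3,4,4,3,7,4,4]
arr[mid]=3=3: mid=1
arr[mid]=4>3: swap arr[1],arr[9]; hi=8 → [3,7,7,7,4,3,4,4,3,4,4,4]
arr[mid]=7>3: swap arr[1],arr[8]; hi=7 → [3,3,7,7,4,3,4,4,7,4,4,4]
arr[mid]=3=3: mid=2
arr[mid]=7>3: swap arr[2],arr[7]; hi=6 → [3,3,4,7,4,3,4,7,7,4,4,4]
arr[mid]=4>3: swap arr[2],arr[6]; hi=5 → [3,3,4,7,4,3,4,7,7,4,4,4]
arr[mid]=4>3: swap arr[2],arr[5]; hi=4 → [3,3,3,7,4,4,4,7,7,4,4,4]
arr[mid]=3=3: mid=3
arr[mid]=7>3: swap arr[3],arr[4]; hi=3 → [3,3,3,4,7,4,4,7,7,4,4,4]
arr[mid]=4>3: swap arr[3],arr[3]; hi=2 → [3,3,3,4,7,4,4,7,7,4,4,4]
end: lo=0, hi=2; arr = [3,3,3,4,7,4,4,7,7,4,4,4]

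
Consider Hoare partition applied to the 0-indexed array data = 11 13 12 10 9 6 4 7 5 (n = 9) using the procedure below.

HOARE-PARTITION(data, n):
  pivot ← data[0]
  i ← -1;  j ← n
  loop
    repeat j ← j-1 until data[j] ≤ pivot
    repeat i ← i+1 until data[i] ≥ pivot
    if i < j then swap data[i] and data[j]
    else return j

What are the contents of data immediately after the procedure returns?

pivot = data[0] = 11; i = -1, j = 9
j→8 (data[8]=5≤11), i→0 (data[0]=11≥11); i<j, swap → 5 13 12 10 9 6 4 7 11
j→7 (data[7]=7≤11), i→1 (data[1]=13≥11); i<j, swap → 5 7 12 10 9 6 4 13 11
j→6 (data[6]=4≤11), i→2 (data[2]=12≥11); i<j, swap → 5 7 4 10 9 6 12 13 11
j→5, i→6; i≥j, return j=5. data = 5 7 4 10 9 6 12 13 11

5 7 4 10 9 6 12 13 11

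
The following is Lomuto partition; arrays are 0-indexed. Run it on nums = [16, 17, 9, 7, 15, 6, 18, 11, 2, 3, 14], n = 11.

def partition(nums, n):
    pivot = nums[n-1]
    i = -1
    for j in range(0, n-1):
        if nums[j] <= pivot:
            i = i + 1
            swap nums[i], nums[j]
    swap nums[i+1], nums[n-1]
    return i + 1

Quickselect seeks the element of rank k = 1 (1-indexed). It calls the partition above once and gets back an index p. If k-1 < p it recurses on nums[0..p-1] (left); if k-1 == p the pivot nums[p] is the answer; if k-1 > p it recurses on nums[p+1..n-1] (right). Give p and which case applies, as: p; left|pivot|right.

6; left

pivot = nums[10] = 14; i = -1
j=0: nums[0]=16 > 14 → no swap
j=1: nums[1]=17 > 14 → no swap
j=2: nums[2]=9 ≤ 14 → i=0, swap nums[0],nums[2] → [9, 17, 16, 7, 15, 6, 18, 11, 2, 3, 14]
j=3: nums[3]=7 ≤ 14 → i=1, swap nums[1],nums[3] → [9, 7, 16, 17, 15, 6, 18, 11, 2, 3, 14]
j=4: nums[4]=15 > 14 → no swap
j=5: nums[5]=6 ≤ 14 → i=2, swap nums[2],nums[5] → [9, 7, 6, 17, 15, 16, 18, 11, 2, 3, 14]
j=6: nums[6]=18 > 14 → no swap
j=7: nums[7]=11 ≤ 14 → i=3, swap nums[3],nums[7] → [9, 7, 6, 11, 15, 16, 18, 17, 2, 3, 14]
j=8: nums[8]=2 ≤ 14 → i=4, swap nums[4],nums[8] → [9, 7, 6, 11, 2, 16, 18, 17, 15, 3, 14]
j=9: nums[9]=3 ≤ 14 → i=5, swap nums[5],nums[9] → [9, 7, 6, 11, 2, 3, 18, 17, 15, 16, 14]
final swap nums[6],nums[10] → [9, 7, 6, 11, 2, 3, 14, 17, 15, 16, 18]; return 6
p = 6; k-1 = 0 < 6 ⇒ left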